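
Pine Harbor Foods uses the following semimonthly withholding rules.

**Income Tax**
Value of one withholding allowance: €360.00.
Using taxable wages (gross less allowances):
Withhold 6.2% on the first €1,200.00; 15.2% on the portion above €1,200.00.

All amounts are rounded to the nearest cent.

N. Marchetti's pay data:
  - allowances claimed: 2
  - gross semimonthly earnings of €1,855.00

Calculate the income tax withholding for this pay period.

Income Tax: taxable = €1,855.00 − 2×€360.00 = €1,135.00
  6.2% × €1,135.00 = €70.37

€70.37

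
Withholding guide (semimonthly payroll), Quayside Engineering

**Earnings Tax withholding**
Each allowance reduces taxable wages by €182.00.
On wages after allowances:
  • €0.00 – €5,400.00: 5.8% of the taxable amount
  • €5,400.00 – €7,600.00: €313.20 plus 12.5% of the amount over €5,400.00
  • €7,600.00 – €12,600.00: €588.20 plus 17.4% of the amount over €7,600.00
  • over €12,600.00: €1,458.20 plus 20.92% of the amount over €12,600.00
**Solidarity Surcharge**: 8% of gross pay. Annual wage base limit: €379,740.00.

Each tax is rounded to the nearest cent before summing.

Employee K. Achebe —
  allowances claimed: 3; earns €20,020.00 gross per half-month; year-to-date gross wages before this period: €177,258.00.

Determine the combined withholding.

€4,497.84

Earnings Tax: taxable = €20,020.00 − 3×€182.00 = €19,474.00
  €1,458.20 + 20.92% × (€19,474.00 − €12,600.00) = €1,458.20 + 20.92% × €6,874.00 = €2,896.24
Solidarity Surcharge: 8% × €20,020.00 = €1,601.60
Total: €2,896.24 + €1,601.60 = €4,497.84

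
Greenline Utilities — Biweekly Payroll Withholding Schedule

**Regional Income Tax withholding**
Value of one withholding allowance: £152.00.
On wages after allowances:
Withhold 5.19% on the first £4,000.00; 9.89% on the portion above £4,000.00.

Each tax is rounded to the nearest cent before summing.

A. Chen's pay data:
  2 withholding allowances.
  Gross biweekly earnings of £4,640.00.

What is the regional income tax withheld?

£240.83

Regional Income Tax: taxable = £4,640.00 − 2×£152.00 = £4,336.00
  £207.60 + 9.89% × (£4,336.00 − £4,000.00) = £207.60 + 9.89% × £336.00 = £240.83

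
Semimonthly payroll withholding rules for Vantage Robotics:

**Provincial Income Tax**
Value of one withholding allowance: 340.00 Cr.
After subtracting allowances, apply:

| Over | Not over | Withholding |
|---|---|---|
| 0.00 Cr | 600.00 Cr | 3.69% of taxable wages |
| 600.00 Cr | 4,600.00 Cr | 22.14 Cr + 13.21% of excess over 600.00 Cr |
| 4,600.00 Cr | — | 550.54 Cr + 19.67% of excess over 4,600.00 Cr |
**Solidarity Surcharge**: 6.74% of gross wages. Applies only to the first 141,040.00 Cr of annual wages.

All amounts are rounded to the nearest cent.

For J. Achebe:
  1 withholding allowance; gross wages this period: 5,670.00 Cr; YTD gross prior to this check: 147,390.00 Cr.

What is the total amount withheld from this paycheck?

Provincial Income Tax: taxable = 5,670.00 Cr − 1×340.00 Cr = 5,330.00 Cr
  550.54 Cr + 19.67% × (5,330.00 Cr − 4,600.00 Cr) = 550.54 Cr + 19.67% × 730.00 Cr = 694.13 Cr
Solidarity Surcharge: YTD 147,390.00 Cr ≥ cap 141,040.00 Cr → 0.00 Cr
Total: 694.13 Cr + 0.00 Cr = 694.13 Cr

694.13 Cr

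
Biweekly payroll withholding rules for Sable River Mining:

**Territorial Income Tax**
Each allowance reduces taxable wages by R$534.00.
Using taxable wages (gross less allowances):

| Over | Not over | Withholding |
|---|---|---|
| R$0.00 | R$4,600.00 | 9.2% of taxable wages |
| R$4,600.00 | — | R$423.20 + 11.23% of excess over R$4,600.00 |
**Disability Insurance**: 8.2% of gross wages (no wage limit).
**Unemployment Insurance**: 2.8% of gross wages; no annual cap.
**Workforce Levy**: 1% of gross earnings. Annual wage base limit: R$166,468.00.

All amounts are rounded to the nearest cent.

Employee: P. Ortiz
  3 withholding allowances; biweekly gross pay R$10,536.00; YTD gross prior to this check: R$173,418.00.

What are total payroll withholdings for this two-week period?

Territorial Income Tax: taxable = R$10,536.00 − 3×R$534.00 = R$8,934.00
  R$423.20 + 11.23% × (R$8,934.00 − R$4,600.00) = R$423.20 + 11.23% × R$4,334.00 = R$909.91
Disability Insurance: 8.2% × R$10,536.00 = R$863.95
Unemployment Insurance: 2.8% × R$10,536.00 = R$295.01
Workforce Levy: YTD R$173,418.00 ≥ cap R$166,468.00 → R$0.00
Total: R$909.91 + R$863.95 + R$295.01 + R$0.00 = R$2,068.87

R$2,068.87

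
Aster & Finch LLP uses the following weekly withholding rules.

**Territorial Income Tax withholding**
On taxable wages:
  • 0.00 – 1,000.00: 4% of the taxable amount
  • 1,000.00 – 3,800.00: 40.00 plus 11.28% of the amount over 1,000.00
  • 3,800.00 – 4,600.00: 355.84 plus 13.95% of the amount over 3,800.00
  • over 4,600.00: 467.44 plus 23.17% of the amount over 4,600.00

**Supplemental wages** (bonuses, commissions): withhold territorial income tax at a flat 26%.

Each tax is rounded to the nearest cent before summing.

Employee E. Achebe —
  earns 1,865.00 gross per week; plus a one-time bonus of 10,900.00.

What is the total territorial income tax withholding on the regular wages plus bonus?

Territorial Income Tax: taxable = 1,865.00
  40.00 + 11.28% × (1,865.00 − 1,000.00) = 40.00 + 11.28% × 865.00 = 137.57
Supplemental (26% flat on bonus): 26% × 10,900.00 = 2,834.00
Total territorial income tax: 137.57 + 2,834.00 = 2,971.57

2,971.57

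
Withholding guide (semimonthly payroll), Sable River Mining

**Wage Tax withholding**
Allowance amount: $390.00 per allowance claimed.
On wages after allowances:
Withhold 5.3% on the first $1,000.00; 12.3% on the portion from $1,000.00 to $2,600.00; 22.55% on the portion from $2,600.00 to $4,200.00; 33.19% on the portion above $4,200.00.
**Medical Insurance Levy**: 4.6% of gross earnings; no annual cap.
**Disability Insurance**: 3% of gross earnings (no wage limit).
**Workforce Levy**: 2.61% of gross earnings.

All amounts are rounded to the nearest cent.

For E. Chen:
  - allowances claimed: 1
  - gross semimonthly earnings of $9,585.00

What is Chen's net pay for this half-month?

Wage Tax: taxable = $9,585.00 − 1×$390.00 = $9,195.00
  $610.60 + 33.19% × ($9,195.00 − $4,200.00) = $610.60 + 33.19% × $4,995.00 = $2,268.44
Medical Insurance Levy: 4.6% × $9,585.00 = $440.91
Disability Insurance: 3% × $9,585.00 = $287.55
Workforce Levy: 2.61% × $9,585.00 = $250.17
Total withheld: $2,268.44 + $440.91 + $287.55 + $250.17 = $3,247.07
Net pay: $9,585.00 − $3,247.07 = $6,337.93

$6,337.93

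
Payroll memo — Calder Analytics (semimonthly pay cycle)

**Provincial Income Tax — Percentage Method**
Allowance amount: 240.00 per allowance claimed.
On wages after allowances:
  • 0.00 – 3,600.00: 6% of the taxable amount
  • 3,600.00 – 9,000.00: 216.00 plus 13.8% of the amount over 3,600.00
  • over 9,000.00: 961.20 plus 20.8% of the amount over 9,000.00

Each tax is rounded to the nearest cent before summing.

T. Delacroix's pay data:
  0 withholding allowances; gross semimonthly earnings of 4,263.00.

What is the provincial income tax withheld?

Provincial Income Tax: taxable = 4,263.00
  216.00 + 13.8% × (4,263.00 − 3,600.00) = 216.00 + 13.8% × 663.00 = 307.49

307.49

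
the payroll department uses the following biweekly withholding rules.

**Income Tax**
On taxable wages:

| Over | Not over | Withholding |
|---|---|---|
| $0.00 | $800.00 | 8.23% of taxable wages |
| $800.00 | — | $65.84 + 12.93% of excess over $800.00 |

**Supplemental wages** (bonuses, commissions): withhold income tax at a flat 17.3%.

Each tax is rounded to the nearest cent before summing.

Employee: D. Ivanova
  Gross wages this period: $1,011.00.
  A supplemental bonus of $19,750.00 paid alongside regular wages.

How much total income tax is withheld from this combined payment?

Income Tax: taxable = $1,011.00
  $65.84 + 12.93% × ($1,011.00 − $800.00) = $65.84 + 12.93% × $211.00 = $93.12
Supplemental (17.3% flat on bonus): 17.3% × $19,750.00 = $3,416.75
Total income tax: $93.12 + $3,416.75 = $3,509.87

$3,509.87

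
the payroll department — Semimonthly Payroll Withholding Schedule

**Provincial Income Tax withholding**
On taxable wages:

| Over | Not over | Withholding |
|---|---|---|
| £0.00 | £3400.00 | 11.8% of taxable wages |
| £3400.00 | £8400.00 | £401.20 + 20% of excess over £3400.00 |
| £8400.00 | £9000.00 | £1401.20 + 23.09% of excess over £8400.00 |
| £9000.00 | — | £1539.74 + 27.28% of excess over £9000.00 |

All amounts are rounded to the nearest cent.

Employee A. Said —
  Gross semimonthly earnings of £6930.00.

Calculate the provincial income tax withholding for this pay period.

Provincial Income Tax: taxable = £6930.00
  £401.20 + 20% × (£6930.00 − £3400.00) = £401.20 + 20% × £3530.00 = £1107.20

£1107.20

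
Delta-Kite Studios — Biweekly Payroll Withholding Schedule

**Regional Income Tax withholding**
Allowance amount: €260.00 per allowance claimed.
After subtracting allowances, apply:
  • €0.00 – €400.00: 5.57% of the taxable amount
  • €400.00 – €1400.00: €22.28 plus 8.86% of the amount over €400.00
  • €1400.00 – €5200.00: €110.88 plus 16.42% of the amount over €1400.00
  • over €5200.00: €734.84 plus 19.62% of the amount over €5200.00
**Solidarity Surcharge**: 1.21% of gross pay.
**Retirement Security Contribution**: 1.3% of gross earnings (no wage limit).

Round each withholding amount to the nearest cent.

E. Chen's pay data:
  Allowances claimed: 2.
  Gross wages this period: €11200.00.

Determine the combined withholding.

Regional Income Tax: taxable = €11200.00 − 2×€260.00 = €10680.00
  €734.84 + 19.62% × (€10680.00 − €5200.00) = €734.84 + 19.62% × €5480.00 = €1810.02
Solidarity Surcharge: 1.21% × €11200.00 = €135.52
Retirement Security Contribution: 1.3% × €11200.00 = €145.60
Total: €1810.02 + €135.52 + €145.60 = €2091.14

€2091.14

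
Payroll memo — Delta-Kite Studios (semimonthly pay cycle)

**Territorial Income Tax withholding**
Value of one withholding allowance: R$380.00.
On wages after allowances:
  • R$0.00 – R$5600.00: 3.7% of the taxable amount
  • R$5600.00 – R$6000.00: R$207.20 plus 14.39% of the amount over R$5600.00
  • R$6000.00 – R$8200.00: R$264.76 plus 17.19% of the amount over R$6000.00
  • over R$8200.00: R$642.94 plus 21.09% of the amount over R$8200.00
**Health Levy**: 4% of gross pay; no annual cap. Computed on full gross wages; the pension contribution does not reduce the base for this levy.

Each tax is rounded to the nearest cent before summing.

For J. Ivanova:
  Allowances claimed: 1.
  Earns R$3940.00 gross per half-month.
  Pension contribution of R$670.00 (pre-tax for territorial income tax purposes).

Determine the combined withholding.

Territorial Income Tax: taxable = R$3940.00 − R$670.00 − 1×R$380.00 = R$2890.00
  3.7% × R$2890.00 = R$106.93
Health Levy: 4% × R$3940.00 = R$157.60
Total: R$106.93 + R$157.60 = R$264.53

R$264.53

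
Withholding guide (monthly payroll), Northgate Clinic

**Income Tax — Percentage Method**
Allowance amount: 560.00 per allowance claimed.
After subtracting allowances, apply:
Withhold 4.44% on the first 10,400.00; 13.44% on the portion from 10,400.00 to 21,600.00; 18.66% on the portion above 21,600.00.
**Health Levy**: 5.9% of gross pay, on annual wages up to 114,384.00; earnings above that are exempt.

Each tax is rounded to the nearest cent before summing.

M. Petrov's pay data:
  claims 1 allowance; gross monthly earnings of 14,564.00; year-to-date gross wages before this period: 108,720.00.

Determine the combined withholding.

1,280.32

Income Tax: taxable = 14,564.00 − 1×560.00 = 14,004.00
  461.76 + 13.44% × (14,004.00 − 10,400.00) = 461.76 + 13.44% × 3,604.00 = 946.14
Health Levy: cap 114,384.00 − YTD 108,720.00 = 5,664.00 subject; 5.9% × 5,664.00 = 334.18
Total: 946.14 + 334.18 = 1,280.32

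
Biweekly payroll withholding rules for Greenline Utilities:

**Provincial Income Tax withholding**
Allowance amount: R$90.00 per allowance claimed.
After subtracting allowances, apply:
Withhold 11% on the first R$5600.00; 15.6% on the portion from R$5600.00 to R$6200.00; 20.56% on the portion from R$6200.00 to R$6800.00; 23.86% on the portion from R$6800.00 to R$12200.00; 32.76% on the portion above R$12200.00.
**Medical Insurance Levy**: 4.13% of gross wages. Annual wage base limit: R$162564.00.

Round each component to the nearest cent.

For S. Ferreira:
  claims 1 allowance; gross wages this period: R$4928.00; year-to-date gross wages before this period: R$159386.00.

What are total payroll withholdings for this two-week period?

Provincial Income Tax: taxable = R$4928.00 − 1×R$90.00 = R$4838.00
  11% × R$4838.00 = R$532.18
Medical Insurance Levy: cap R$162564.00 − YTD R$159386.00 = R$3178.00 subject; 4.13% × R$3178.00 = R$131.25
Total: R$532.18 + R$131.25 = R$663.43

R$663.43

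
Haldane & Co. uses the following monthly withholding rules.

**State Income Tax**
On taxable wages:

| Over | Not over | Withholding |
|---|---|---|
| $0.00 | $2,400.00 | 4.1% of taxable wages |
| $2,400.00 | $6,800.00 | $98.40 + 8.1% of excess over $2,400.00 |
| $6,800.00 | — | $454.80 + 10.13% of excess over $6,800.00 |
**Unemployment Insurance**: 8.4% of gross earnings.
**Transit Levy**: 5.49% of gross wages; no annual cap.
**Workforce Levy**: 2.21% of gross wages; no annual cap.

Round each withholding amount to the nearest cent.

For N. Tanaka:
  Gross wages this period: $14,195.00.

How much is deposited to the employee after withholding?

$10,705.69

State Income Tax: taxable = $14,195.00
  $454.80 + 10.13% × ($14,195.00 − $6,800.00) = $454.80 + 10.13% × $7,395.00 = $1,203.91
Unemployment Insurance: 8.4% × $14,195.00 = $1,192.38
Transit Levy: 5.49% × $14,195.00 = $779.31
Workforce Levy: 2.21% × $14,195.00 = $313.71
Total withheld: $1,203.91 + $1,192.38 + $779.31 + $313.71 = $3,489.31
Net pay: $14,195.00 − $3,489.31 = $10,705.69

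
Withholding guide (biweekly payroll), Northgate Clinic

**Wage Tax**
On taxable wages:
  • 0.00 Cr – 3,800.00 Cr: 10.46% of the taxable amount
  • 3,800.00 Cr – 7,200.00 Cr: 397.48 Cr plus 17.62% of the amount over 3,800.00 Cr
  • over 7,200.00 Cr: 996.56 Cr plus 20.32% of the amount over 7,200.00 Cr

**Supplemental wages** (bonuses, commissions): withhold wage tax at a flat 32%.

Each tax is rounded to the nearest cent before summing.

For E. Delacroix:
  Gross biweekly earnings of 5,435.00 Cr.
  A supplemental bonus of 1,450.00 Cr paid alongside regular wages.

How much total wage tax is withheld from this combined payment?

Wage Tax: taxable = 5,435.00 Cr
  397.48 Cr + 17.62% × (5,435.00 Cr − 3,800.00 Cr) = 397.48 Cr + 17.62% × 1,635.00 Cr = 685.57 Cr
Supplemental (32% flat on bonus): 32% × 1,450.00 Cr = 464.00 Cr
Total wage tax: 685.57 Cr + 464.00 Cr = 1,149.57 Cr

1,149.57 Cr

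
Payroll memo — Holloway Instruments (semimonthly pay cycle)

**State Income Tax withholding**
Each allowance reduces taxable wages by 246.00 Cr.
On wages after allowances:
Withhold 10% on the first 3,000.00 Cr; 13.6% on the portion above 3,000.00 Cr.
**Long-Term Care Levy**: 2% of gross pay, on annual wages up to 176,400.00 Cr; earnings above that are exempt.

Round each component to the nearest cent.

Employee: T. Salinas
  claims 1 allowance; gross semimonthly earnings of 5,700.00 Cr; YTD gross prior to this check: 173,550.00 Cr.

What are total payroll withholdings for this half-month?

State Income Tax: taxable = 5,700.00 Cr − 1×246.00 Cr = 5,454.00 Cr
  300.00 Cr + 13.6% × (5,454.00 Cr − 3,000.00 Cr) = 300.00 Cr + 13.6% × 2,454.00 Cr = 633.74 Cr
Long-Term Care Levy: cap 176,400.00 Cr − YTD 173,550.00 Cr = 2,850.00 Cr subject; 2% × 2,850.00 Cr = 57.00 Cr
Total: 633.74 Cr + 57.00 Cr = 690.74 Cr

690.74 Cr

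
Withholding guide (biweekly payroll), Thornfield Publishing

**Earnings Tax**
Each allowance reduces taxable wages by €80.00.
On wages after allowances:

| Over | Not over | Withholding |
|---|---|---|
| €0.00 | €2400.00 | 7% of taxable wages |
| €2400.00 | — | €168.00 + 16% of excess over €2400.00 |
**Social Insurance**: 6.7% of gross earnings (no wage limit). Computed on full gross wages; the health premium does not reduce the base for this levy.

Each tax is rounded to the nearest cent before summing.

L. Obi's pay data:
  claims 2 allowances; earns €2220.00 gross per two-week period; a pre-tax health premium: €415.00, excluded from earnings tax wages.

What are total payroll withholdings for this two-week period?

Earnings Tax: taxable = €2220.00 − €415.00 − 2×€80.00 = €1645.00
  7% × €1645.00 = €115.15
Social Insurance: 6.7% × €2220.00 = €148.74
Total: €115.15 + €148.74 = €263.89

€263.89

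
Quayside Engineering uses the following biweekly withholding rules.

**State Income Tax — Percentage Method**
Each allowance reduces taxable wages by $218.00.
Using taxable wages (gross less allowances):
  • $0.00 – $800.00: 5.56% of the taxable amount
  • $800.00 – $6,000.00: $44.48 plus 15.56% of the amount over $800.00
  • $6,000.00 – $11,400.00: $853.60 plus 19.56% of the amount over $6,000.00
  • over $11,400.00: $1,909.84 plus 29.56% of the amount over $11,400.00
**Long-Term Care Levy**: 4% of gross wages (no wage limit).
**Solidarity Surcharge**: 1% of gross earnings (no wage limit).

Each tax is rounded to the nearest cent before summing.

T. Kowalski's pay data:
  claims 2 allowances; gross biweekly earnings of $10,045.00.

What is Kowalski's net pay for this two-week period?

State Income Tax: taxable = $10,045.00 − 2×$218.00 = $9,609.00
  $853.60 + 19.56% × ($9,609.00 − $6,000.00) = $853.60 + 19.56% × $3,609.00 = $1,559.52
Long-Term Care Levy: 4% × $10,045.00 = $401.80
Solidarity Surcharge: 1% × $10,045.00 = $100.45
Total withheld: $1,559.52 + $401.80 + $100.45 = $2,061.77
Net pay: $10,045.00 − $2,061.77 = $7,983.23

$7,983.23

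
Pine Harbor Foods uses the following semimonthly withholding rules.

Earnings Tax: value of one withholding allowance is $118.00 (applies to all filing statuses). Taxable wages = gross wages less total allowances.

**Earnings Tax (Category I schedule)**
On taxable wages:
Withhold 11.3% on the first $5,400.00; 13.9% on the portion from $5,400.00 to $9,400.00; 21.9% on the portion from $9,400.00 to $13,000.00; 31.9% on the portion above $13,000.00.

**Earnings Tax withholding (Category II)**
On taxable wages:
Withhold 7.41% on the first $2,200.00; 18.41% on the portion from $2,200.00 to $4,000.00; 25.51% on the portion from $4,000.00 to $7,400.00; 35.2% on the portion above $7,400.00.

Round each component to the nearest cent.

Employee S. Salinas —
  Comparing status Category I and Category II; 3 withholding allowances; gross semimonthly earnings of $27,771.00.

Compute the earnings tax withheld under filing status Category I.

$6,553.62

Earnings Tax (Category I): taxable = $27,771.00 − 3×$118.00 = $27,417.00
  $1,954.60 + 31.9% × ($27,417.00 − $13,000.00) = $1,954.60 + 31.9% × $14,417.00 = $6,553.62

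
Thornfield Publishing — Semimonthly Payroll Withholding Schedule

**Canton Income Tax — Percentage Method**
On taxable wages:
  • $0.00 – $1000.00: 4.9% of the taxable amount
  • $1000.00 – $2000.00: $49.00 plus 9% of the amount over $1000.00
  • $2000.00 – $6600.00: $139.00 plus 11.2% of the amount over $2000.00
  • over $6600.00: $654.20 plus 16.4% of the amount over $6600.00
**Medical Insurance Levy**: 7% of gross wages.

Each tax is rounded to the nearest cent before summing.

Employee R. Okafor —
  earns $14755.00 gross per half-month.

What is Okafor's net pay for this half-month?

$11730.53

Canton Income Tax: taxable = $14755.00
  $654.20 + 16.4% × ($14755.00 − $6600.00) = $654.20 + 16.4% × $8155.00 = $1991.62
Medical Insurance Levy: 7% × $14755.00 = $1032.85
Total withheld: $1991.62 + $1032.85 = $3024.47
Net pay: $14755.00 − $3024.47 = $11730.53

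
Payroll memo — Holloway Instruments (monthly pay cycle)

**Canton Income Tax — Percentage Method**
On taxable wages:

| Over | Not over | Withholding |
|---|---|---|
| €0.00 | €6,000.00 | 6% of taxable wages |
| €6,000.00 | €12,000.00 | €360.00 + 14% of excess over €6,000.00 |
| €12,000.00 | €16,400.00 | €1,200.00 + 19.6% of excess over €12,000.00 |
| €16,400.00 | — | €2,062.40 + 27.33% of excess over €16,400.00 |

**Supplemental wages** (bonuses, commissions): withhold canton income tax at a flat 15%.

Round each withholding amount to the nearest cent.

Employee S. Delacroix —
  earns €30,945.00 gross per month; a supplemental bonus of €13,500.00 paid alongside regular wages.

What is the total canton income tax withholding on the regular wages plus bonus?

Canton Income Tax: taxable = €30,945.00
  €2,062.40 + 27.33% × (€30,945.00 − €16,400.00) = €2,062.40 + 27.33% × €14,545.00 = €6,037.55
Supplemental (15% flat on bonus): 15% × €13,500.00 = €2,025.00
Total canton income tax: €6,037.55 + €2,025.00 = €8,062.55

€8,062.55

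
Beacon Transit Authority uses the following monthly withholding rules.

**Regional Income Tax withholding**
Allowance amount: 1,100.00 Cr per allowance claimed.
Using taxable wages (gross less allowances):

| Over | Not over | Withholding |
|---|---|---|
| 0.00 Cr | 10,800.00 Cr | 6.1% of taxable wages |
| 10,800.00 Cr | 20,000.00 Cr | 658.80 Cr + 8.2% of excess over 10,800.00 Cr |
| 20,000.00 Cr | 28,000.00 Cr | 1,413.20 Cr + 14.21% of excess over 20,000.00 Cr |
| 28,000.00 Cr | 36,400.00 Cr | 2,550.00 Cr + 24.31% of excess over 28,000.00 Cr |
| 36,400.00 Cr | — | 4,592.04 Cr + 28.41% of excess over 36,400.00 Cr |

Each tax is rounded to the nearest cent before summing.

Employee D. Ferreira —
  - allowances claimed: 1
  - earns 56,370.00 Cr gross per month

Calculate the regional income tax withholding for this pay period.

Regional Income Tax: taxable = 56,370.00 Cr − 1×1,100.00 Cr = 55,270.00 Cr
  4,592.04 Cr + 28.41% × (55,270.00 Cr − 36,400.00 Cr) = 4,592.04 Cr + 28.41% × 18,870.00 Cr = 9,953.01 Cr

9,953.01 Cr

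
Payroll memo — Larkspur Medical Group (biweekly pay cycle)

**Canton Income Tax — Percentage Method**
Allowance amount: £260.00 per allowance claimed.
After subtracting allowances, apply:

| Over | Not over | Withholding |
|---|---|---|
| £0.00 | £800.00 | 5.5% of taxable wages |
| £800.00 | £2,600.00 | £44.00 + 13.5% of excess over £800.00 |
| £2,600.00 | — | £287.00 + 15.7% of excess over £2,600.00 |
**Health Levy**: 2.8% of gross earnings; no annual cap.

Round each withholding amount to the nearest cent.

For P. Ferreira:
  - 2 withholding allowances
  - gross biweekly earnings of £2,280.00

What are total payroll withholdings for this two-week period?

£237.44

Canton Income Tax: taxable = £2,280.00 − 2×£260.00 = £1,760.00
  £44.00 + 13.5% × (£1,760.00 − £800.00) = £44.00 + 13.5% × £960.00 = £173.60
Health Levy: 2.8% × £2,280.00 = £63.84
Total: £173.60 + £63.84 = £237.44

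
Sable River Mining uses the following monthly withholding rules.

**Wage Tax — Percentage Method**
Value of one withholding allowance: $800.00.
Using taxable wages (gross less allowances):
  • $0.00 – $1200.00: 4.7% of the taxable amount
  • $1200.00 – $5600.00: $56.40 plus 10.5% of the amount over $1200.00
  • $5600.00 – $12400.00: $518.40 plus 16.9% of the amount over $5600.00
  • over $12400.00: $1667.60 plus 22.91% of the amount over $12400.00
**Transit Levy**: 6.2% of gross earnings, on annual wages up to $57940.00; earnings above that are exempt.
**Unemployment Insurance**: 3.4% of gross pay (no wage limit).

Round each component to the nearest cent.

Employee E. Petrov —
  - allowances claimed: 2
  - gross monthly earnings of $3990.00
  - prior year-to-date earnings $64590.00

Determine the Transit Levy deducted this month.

$0.00

Transit Levy: YTD $64590.00 ≥ cap $57940.00 → $0.00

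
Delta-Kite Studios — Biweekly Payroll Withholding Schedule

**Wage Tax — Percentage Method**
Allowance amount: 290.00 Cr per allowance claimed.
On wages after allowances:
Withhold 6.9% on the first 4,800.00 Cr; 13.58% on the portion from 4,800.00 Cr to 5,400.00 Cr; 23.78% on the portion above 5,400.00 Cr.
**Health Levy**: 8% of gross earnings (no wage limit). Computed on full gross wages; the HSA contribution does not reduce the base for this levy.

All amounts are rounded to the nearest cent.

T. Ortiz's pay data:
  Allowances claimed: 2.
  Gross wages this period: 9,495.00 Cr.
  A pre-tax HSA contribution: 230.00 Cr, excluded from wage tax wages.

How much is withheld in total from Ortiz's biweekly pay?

Wage Tax: taxable = 9,495.00 Cr − 230.00 Cr − 2×290.00 Cr = 8,685.00 Cr
  412.68 Cr + 23.78% × (8,685.00 Cr − 5,400.00 Cr) = 412.68 Cr + 23.78% × 3,285.00 Cr = 1,193.85 Cr
Health Levy: 8% × 9,495.00 Cr = 759.60 Cr
Total: 1,193.85 Cr + 759.60 Cr = 1,953.45 Cr

1,953.45 Cr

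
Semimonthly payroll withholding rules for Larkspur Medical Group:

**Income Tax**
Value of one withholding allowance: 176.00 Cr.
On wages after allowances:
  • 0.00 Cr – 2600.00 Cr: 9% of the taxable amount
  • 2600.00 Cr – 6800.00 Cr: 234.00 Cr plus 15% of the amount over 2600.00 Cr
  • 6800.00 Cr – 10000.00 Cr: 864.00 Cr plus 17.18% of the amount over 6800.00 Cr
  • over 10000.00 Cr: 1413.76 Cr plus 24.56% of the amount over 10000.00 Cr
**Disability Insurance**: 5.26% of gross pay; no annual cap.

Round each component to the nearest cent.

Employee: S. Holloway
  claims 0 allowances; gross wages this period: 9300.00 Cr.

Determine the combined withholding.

1782.68 Cr

Income Tax: taxable = 9300.00 Cr
  864.00 Cr + 17.18% × (9300.00 Cr − 6800.00 Cr) = 864.00 Cr + 17.18% × 2500.00 Cr = 1293.50 Cr
Disability Insurance: 5.26% × 9300.00 Cr = 489.18 Cr
Total: 1293.50 Cr + 489.18 Cr = 1782.68 Cr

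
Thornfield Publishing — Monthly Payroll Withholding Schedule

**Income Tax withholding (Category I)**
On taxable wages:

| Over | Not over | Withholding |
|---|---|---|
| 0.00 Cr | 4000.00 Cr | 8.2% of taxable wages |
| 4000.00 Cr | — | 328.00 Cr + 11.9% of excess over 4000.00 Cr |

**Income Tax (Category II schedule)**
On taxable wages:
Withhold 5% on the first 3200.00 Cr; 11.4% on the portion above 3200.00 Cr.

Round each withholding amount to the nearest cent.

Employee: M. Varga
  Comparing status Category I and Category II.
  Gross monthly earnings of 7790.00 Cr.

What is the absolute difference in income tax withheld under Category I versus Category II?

95.75 Cr

Income Tax (Category I): taxable = 7790.00 Cr
  328.00 Cr + 11.9% × (7790.00 Cr − 4000.00 Cr) = 328.00 Cr + 11.9% × 3790.00 Cr = 779.01 Cr
Income Tax (Category II): taxable = 7790.00 Cr
  160.00 Cr + 11.4% × (7790.00 Cr − 3200.00 Cr) = 160.00 Cr + 11.4% × 4590.00 Cr = 683.26 Cr
Difference: |779.01 Cr − 683.26 Cr| = 95.75 Cr (higher under Category I)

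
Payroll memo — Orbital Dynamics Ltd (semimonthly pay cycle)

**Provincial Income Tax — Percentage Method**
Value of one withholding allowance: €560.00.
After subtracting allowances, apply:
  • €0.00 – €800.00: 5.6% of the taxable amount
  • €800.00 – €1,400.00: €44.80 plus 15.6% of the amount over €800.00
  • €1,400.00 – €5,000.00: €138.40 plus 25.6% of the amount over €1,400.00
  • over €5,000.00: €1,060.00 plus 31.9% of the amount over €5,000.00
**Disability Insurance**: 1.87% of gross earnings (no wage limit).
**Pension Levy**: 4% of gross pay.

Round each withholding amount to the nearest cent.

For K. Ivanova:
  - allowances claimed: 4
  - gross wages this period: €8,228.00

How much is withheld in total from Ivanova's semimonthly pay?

€1,858.15

Provincial Income Tax: taxable = €8,228.00 − 4×€560.00 = €5,988.00
  €1,060.00 + 31.9% × (€5,988.00 − €5,000.00) = €1,060.00 + 31.9% × €988.00 = €1,375.17
Disability Insurance: 1.87% × €8,228.00 = €153.86
Pension Levy: 4% × €8,228.00 = €329.12
Total: €1,375.17 + €153.86 + €329.12 = €1,858.15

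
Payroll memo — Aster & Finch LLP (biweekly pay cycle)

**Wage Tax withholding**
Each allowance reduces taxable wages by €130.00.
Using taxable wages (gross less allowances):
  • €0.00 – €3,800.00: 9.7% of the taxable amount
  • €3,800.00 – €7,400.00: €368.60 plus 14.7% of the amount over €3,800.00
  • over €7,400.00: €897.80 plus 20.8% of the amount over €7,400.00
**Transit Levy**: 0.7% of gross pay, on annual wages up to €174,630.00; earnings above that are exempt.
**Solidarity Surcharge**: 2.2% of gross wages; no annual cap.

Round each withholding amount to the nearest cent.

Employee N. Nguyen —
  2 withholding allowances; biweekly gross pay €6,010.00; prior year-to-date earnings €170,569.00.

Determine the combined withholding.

€815.90

Wage Tax: taxable = €6,010.00 − 2×€130.00 = €5,750.00
  €368.60 + 14.7% × (€5,750.00 − €3,800.00) = €368.60 + 14.7% × €1,950.00 = €655.25
Transit Levy: cap €174,630.00 − YTD €170,569.00 = €4,061.00 subject; 0.7% × €4,061.00 = €28.43
Solidarity Surcharge: 2.2% × €6,010.00 = €132.22
Total: €655.25 + €28.43 + €132.22 = €815.90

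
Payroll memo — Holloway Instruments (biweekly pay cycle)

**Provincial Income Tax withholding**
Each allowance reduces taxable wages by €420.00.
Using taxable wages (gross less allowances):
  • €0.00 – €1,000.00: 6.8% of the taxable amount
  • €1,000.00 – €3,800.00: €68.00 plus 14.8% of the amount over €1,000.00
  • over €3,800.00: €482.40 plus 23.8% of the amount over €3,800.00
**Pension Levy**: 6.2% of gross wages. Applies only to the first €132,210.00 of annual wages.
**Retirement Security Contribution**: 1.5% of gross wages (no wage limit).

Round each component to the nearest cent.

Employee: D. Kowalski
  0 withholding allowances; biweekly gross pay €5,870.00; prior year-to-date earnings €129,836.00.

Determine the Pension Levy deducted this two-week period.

€147.19

Pension Levy: cap €132,210.00 − YTD €129,836.00 = €2,374.00 subject; 6.2% × €2,374.00 = €147.19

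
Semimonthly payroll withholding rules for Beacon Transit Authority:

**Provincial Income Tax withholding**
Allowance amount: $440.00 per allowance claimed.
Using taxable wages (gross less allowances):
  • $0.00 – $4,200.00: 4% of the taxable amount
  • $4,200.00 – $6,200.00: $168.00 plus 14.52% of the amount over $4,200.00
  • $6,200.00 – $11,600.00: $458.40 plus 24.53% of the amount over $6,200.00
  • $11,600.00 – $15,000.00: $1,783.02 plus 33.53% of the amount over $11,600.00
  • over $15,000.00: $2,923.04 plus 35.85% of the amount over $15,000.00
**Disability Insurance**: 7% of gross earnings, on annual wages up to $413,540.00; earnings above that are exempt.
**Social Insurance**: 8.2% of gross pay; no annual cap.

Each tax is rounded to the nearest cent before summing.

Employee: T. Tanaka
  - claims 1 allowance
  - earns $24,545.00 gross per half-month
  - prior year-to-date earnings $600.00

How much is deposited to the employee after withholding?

Provincial Income Tax: taxable = $24,545.00 − 1×$440.00 = $24,105.00
  $2,923.04 + 35.85% × ($24,105.00 − $15,000.00) = $2,923.04 + 35.85% × $9,105.00 = $6,187.18
Disability Insurance: 7% × $24,545.00 = $1,718.15
Social Insurance: 8.2% × $24,545.00 = $2,012.69
Total withheld: $6,187.18 + $1,718.15 + $2,012.69 = $9,918.02
Net pay: $24,545.00 − $9,918.02 = $14,626.98

$14,626.98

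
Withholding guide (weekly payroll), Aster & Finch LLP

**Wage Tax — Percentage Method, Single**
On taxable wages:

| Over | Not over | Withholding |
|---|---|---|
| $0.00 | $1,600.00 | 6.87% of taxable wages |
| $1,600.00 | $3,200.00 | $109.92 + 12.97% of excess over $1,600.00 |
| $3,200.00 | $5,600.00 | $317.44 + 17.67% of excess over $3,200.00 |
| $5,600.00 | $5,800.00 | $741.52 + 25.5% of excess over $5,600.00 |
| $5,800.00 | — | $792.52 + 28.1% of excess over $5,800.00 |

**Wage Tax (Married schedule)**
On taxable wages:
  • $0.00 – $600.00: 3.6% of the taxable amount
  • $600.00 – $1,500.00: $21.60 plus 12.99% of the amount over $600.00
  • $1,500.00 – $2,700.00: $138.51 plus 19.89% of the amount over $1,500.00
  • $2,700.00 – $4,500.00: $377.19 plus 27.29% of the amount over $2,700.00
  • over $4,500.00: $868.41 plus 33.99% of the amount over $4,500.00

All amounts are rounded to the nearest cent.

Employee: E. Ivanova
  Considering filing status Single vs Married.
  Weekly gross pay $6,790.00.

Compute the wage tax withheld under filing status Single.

Wage Tax (Single): taxable = $6,790.00
  $792.52 + 28.1% × ($6,790.00 − $5,800.00) = $792.52 + 28.1% × $990.00 = $1,070.71

$1,070.71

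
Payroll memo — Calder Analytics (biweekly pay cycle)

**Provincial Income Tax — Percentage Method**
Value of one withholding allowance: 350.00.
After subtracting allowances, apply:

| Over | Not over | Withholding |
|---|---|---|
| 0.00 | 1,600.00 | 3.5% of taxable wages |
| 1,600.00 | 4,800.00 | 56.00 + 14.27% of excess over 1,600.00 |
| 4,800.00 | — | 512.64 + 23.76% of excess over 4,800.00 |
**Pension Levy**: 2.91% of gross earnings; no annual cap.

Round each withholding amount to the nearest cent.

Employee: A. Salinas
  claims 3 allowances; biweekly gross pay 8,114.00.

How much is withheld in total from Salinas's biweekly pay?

Provincial Income Tax: taxable = 8,114.00 − 3×350.00 = 7,064.00
  512.64 + 23.76% × (7,064.00 − 4,800.00) = 512.64 + 23.76% × 2,264.00 = 1,050.57
Pension Levy: 2.91% × 8,114.00 = 236.12
Total: 1,050.57 + 236.12 = 1,286.69

1,286.69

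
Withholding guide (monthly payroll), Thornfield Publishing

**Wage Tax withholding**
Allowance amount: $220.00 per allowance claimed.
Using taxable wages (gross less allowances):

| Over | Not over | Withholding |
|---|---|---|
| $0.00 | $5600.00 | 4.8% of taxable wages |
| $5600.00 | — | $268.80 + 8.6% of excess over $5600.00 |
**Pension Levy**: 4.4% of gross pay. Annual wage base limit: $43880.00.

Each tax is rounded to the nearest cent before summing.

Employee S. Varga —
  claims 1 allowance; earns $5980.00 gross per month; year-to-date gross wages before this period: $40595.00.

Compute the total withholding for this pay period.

$427.10

Wage Tax: taxable = $5980.00 − 1×$220.00 = $5760.00
  $268.80 + 8.6% × ($5760.00 − $5600.00) = $268.80 + 8.6% × $160.00 = $282.56
Pension Levy: cap $43880.00 − YTD $40595.00 = $3285.00 subject; 4.4% × $3285.00 = $144.54
Total: $282.56 + $144.54 = $427.10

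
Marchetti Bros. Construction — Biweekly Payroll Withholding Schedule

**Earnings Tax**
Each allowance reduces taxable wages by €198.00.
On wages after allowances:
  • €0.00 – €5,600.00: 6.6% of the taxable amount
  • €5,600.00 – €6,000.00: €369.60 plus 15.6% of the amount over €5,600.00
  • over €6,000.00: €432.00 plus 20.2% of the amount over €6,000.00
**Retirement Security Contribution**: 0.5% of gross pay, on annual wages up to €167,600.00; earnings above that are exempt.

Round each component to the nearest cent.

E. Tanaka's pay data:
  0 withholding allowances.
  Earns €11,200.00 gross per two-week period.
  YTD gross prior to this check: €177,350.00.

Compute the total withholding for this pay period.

Earnings Tax: taxable = €11,200.00
  €432.00 + 20.2% × (€11,200.00 − €6,000.00) = €432.00 + 20.2% × €5,200.00 = €1,482.40
Retirement Security Contribution: YTD €177,350.00 ≥ cap €167,600.00 → €0.00
Total: €1,482.40 + €0.00 = €1,482.40

€1,482.40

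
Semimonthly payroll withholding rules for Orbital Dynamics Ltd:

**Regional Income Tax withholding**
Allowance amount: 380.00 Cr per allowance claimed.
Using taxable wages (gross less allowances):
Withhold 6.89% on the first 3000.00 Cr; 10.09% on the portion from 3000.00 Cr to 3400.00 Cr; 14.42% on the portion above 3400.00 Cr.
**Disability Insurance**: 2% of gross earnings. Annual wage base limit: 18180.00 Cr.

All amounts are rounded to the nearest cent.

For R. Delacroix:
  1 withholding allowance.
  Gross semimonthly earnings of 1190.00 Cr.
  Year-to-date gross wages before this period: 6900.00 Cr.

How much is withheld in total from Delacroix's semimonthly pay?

Regional Income Tax: taxable = 1190.00 Cr − 1×380.00 Cr = 810.00 Cr
  6.89% × 810.00 Cr = 55.81 Cr
Disability Insurance: 2% × 1190.00 Cr = 23.80 Cr
Total: 55.81 Cr + 23.80 Cr = 79.61 Cr

79.61 Cr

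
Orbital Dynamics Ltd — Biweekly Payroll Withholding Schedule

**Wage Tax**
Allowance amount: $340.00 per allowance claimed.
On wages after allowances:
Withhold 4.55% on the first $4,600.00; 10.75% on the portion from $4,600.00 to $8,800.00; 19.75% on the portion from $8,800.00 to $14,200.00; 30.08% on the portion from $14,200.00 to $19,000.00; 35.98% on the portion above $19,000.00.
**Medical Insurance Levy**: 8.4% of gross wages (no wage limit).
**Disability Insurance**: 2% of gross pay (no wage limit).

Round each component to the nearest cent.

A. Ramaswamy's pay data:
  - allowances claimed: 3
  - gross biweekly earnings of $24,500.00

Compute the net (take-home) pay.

Wage Tax: taxable = $24,500.00 − 3×$340.00 = $23,480.00
  $3,171.14 + 35.98% × ($23,480.00 − $19,000.00) = $3,171.14 + 35.98% × $4,480.00 = $4,783.04
Medical Insurance Levy: 8.4% × $24,500.00 = $2,058.00
Disability Insurance: 2% × $24,500.00 = $490.00
Total withheld: $4,783.04 + $2,058.00 + $490.00 = $7,331.04
Net pay: $24,500.00 − $7,331.04 = $17,168.96

$17,168.96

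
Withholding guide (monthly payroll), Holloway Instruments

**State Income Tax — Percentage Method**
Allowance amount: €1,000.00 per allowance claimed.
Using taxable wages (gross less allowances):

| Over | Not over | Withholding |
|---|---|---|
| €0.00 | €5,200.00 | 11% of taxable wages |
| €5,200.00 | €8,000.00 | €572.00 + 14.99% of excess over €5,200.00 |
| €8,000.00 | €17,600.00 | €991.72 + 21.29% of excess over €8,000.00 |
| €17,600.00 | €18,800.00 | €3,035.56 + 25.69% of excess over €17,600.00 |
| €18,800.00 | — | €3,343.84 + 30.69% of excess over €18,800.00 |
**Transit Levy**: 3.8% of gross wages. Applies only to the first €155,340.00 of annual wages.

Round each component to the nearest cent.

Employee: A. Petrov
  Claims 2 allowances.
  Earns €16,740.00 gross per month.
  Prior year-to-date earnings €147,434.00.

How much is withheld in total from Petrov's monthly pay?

€2,727.10

State Income Tax: taxable = €16,740.00 − 2×€1,000.00 = €14,740.00
  €991.72 + 21.29% × (€14,740.00 − €8,000.00) = €991.72 + 21.29% × €6,740.00 = €2,426.67
Transit Levy: cap €155,340.00 − YTD €147,434.00 = €7,906.00 subject; 3.8% × €7,906.00 = €300.43
Total: €2,426.67 + €300.43 = €2,727.10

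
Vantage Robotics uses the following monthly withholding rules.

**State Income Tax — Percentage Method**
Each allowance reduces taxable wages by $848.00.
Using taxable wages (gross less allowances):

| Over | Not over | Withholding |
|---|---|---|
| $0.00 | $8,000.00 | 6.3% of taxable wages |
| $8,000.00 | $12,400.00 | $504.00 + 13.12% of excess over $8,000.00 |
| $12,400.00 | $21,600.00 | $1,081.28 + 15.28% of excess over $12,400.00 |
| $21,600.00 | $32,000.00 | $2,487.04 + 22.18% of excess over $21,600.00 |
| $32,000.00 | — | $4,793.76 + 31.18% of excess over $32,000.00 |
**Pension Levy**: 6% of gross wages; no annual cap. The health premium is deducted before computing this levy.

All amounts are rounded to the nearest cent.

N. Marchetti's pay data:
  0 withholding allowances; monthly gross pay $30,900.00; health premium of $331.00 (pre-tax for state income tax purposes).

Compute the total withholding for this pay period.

$6,310.50

State Income Tax: taxable = $30,900.00 − $331.00 = $30,569.00
  $2,487.04 + 22.18% × ($30,569.00 − $21,600.00) = $2,487.04 + 22.18% × $8,969.00 = $4,476.36
Pension Levy: 6% × $30,569.00 = $1,834.14
Total: $4,476.36 + $1,834.14 = $6,310.50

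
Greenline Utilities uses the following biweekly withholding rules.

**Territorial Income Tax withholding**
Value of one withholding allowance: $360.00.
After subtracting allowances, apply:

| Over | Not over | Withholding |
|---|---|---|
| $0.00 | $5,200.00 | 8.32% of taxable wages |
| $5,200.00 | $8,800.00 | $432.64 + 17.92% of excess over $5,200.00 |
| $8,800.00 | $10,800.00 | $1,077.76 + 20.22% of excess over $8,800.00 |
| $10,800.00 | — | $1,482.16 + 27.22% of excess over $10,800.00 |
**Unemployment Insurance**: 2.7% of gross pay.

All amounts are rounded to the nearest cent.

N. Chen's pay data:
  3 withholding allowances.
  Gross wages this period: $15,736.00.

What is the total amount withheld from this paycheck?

$2,956.63

Territorial Income Tax: taxable = $15,736.00 − 3×$360.00 = $14,656.00
  $1,482.16 + 27.22% × ($14,656.00 − $10,800.00) = $1,482.16 + 27.22% × $3,856.00 = $2,531.76
Unemployment Insurance: 2.7% × $15,736.00 = $424.87
Total: $2,531.76 + $424.87 = $2,956.63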